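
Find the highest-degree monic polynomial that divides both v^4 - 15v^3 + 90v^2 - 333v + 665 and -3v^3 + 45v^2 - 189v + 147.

v - 7

Repeated division with remainder:
  v^4 - 15v^3 + 90v^2 - 333v + 665 = (-(1/3)v)(-3v^3 + 45v^2 - 189v + 147) + (27v^2 - 284v + 665)
  -3v^3 + 45v^2 - 189v + 147 = (-(1/9)v + 121/243)(27v^2 - 284v + 665) + ((6392/243)v - 44744/243)
  27v^2 - 284v + 665 = ((6561/6392)v - 23085/6392)((6392/243)v - 44744/243) + (0)
Last nonzero remainder: (6392/243)v - 44744/243. Dividing through by 6392/243 gives the monic gcd v - 7.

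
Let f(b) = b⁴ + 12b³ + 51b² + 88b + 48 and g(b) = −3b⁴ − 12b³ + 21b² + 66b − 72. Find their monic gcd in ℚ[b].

By polynomial division,
  b⁴ + 12b³ + 51b² + 88b + 48 = (−1/3)(−3b⁴ − 12b³ + 21b² + 66b − 72) + (8b³ + 58b² + 110b + 24)
  −3b⁴ − 12b³ + 21b² + 66b − 72 = (−(3/8)b + 39/32)(8b³ + 58b² + 110b + 24) + (−(135/16)b² − (945/16)b − 405/4)
  8b³ + 58b² + 110b + 24 = (−(128/135)b − 32/135)(−(135/16)b² − (945/16)b − 405/4) + (0)
Last nonzero remainder: −(135/16)b² − (945/16)b − 405/4. Dividing through by −135/16 gives the monic gcd b² + 7b + 12.

b² + 7b + 12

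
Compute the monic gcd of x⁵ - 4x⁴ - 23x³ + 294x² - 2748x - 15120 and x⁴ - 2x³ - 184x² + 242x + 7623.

By polynomial division,
  x⁵ - 4x⁴ - 23x³ + 294x² - 2748x - 15120 = (x - 2)(x⁴ - 2x³ - 184x² + 242x + 7623) + (157x³ - 316x² - 9887x + 126)
  x⁴ - 2x³ - 184x² + 242x + 7623 = ((1/157)x + 2/24649)(157x³ - 316x² - 9887x + 126) + (-(2982525/24649)x² + (5965050/24649)x + 187899075/24649)
  157x³ - 316x² - 9887x + 126 = (-(3869893/2982525)x + 49298/2982525)(-(2982525/24649)x² + (5965050/24649)x + 187899075/24649) + (0)
Last nonzero remainder: -(2982525/24649)x² + (5965050/24649)x + 187899075/24649. Dividing through by -2982525/24649 gives the monic gcd x² - 2x - 63.

x² - 2x - 63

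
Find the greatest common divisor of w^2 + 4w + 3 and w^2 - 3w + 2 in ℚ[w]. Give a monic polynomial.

By polynomial division,
  w^2 + 4w + 3 = (w^2 - 3w + 2) + (7w + 1)
  w^2 - 3w + 2 = ((1/7)w - 22/49)(7w + 1) + (120/49)
  7w + 1 = ((343/120)w + 49/120)(120/49) + (0)
The last nonzero remainder is the constant 120/49, so the polynomials are coprime and gcd = 1.

1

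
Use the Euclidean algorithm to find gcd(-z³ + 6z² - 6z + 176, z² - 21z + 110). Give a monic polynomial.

1

Euclidean algorithm in ℚ[z]:
  -z³ + 6z² - 6z + 176 = (-z - 15)(z² - 21z + 110) + (-211z + 1826)
  z² - 21z + 110 = (-(1/211)z + 2605/44521)(-211z + 1826) + (140580/44521)
  -211z + 1826 = (-(9393931/140580)z + 3695243/6390)(140580/44521) + (0)
The last nonzero remainder is the constant 140580/44521, so the polynomials are coprime and gcd = 1.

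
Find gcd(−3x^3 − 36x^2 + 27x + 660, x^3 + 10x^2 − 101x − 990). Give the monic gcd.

x + 11

Euclidean algorithm in ℚ[x]:
  −3x^3 − 36x^2 + 27x + 660 = (−3)(x^3 + 10x^2 − 101x − 990) + (−6x^2 − 276x − 2310)
  x^3 + 10x^2 − 101x − 990 = (−(1/6)x + 6)(−6x^2 − 276x − 2310) + (1170x + 12870)
  −6x^2 − 276x − 2310 = (−(1/195)x − 7/39)(1170x + 12870) + (0)
Last nonzero remainder: 1170x + 12870. Dividing through by 1170 gives the monic gcd x + 11.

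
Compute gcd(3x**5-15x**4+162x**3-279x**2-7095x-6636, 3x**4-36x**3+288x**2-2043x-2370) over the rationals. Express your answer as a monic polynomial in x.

x**3-2x**2+76x+79

Repeated division with remainder:
  3x**5-15x**4+162x**3-279x**2-7095x-6636 = (x+7)(3x**4-36x**3+288x**2-2043x-2370) + (126x**3-252x**2+9576x+9954)
  3x**4-36x**3+288x**2-2043x-2370 = ((1/42)x-5/21)(126x**3-252x**2+9576x+9954) + (0)
Last nonzero remainder: 126x**3-252x**2+9576x+9954. Dividing through by 126 gives the monic gcd x**3-2x**2+76x+79.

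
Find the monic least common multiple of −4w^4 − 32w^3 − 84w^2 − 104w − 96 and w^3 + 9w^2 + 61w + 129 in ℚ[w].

Euclidean algorithm in ℚ[w]:
  −4w^4 − 32w^3 − 84w^2 − 104w − 96 = (−4w + 4)(w^3 + 9w^2 + 61w + 129) + (124w^2 + 168w − 612)
  w^3 + 9w^2 + 61w + 129 = ((1/124)w + 237/3844)(124w^2 + 168w − 612) + ((53410/961)w + 160230/961)
  124w^2 + 168w − 612 = ((59582/26705)w − 98022/26705)((53410/961)w + 160230/961) + (0)
Last nonzero remainder: (53410/961)w + 160230/961. Dividing through by 53410/961 gives the monic gcd w + 3.
Then lcm(f, g) = f·g / gcd(f, g); expanding and making the result monic gives the answer.

w^6 + 14w^5 + 112w^4 + 496w^3 + 1083w^2 + 1262w + 1032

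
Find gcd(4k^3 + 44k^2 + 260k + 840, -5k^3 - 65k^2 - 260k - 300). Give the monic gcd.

k + 6

Repeated division with remainder:
  4k^3 + 44k^2 + 260k + 840 = (-4/5)(-5k^3 - 65k^2 - 260k - 300) + (-8k^2 + 52k + 600)
  -5k^3 - 65k^2 - 260k - 300 = ((5/8)k + 195/16)(-8k^2 + 52k + 600) + (-(5075/4)k - 15225/2)
  -8k^2 + 52k + 600 = ((32/5075)k - 16/203)(-(5075/4)k - 15225/2) + (0)
Last nonzero remainder: -(5075/4)k - 15225/2. Dividing through by -5075/4 gives the monic gcd k + 6.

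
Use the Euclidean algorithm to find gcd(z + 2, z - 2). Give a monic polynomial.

1

Euclidean algorithm in ℚ[z]:
  z + 2 = (z - 2) + (4)
  z - 2 = ((1/4)z - 1/2)(4) + (0)
The last nonzero remainder is the constant 4, so the polynomials are coprime and gcd = 1.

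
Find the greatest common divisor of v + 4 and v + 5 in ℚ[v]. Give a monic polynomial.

Repeated division with remainder:
  v + 4 = (v + 5) + (-1)
  v + 5 = (-v - 5)(-1) + (0)
The last nonzero remainder is the constant -1, so the polynomials are coprime and gcd = 1.

1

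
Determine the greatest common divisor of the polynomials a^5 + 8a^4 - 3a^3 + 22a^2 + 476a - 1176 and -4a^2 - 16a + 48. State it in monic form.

a^2 + 4a - 12

Repeated division with remainder:
  a^5 + 8a^4 - 3a^3 + 22a^2 + 476a - 1176 = (-(1/4)a^3 - a^2 + (7/4)a - 49/2)(-4a^2 - 16a + 48) + (0)
Last nonzero remainder: -4a^2 - 16a + 48. Dividing through by -4 gives the monic gcd a^2 + 4a - 12.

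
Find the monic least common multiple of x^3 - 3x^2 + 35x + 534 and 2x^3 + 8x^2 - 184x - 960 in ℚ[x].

x^5 - 5x^4 - 39x^3 + 704x^2 - 3868x - 42720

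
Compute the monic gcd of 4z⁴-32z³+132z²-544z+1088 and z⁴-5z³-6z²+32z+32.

Repeated division with remainder:
  4z⁴-32z³+132z²-544z+1088 = (4)(z⁴-5z³-6z²+32z+32) + (-12z³+156z²-672z+960)
  z⁴-5z³-6z²+32z+32 = (-(1/12)z-2/3)(-12z³+156z²-672z+960) + (42z²-336z+672)
  -12z³+156z²-672z+960 = (-(2/7)z+10/7)(42z²-336z+672) + (0)
Last nonzero remainder: 42z²-336z+672. Dividing through by 42 gives the monic gcd z²-8z+16.

z²-8z+16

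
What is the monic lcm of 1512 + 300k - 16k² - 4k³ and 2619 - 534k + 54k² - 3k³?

Repeated division with remainder:
  -4k³ - 16k² + 300k + 1512 = (4/3)(-3k³ + 54k² - 534k + 2619) + (-88k² + 1012k - 1980)
  -3k³ + 54k² - 534k + 2619 = ((3/88)k - 39/176)(-88k² + 1012k - 1980) + (-(969/4)k + 8721/4)
  -88k² + 1012k - 1980 = ((352/969)k - 880/969)(-(969/4)k + 8721/4) + (0)
Last nonzero remainder: -(969/4)k + 8721/4. Dividing through by -969/4 gives the monic gcd k - 9.
Then lcm(f, g) = f·g / gcd(f, g); expanding and making the result monic gives the answer.

-36666 - 3873k + 685k² - 14k³ - 5k⁴ + k⁵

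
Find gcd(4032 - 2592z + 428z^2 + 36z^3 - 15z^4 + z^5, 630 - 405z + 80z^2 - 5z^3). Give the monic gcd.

42 - 13z + z^2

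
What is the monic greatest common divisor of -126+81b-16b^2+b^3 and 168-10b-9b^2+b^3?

42-13b+b^2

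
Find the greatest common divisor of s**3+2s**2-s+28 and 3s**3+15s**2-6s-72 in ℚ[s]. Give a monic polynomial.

s+4

By polynomial division,
  s**3+2s**2-s+28 = (1/3)(3s**3+15s**2-6s-72) + (-3s**2+s+52)
  3s**3+15s**2-6s-72 = (-s-16/3)(-3s**2+s+52) + ((154/3)s+616/3)
  -3s**2+s+52 = (-(9/154)s+39/154)((154/3)s+616/3) + (0)
Last nonzero remainder: (154/3)s+616/3. Dividing through by 154/3 gives the monic gcd s+4.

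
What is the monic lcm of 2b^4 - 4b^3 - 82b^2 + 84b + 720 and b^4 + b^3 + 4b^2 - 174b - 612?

b^6 + 2b^5 - 15b^4 - 190b^3 - 866b^2 + 2868b + 12240

Repeated division with remainder:
  2b^4 - 4b^3 - 82b^2 + 84b + 720 = (2)(b^4 + b^3 + 4b^2 - 174b - 612) + (-6b^3 - 90b^2 + 432b + 1944)
  b^4 + b^3 + 4b^2 - 174b - 612 = (-(1/6)b + 7/3)(-6b^3 - 90b^2 + 432b + 1944) + (286b^2 - 858b - 5148)
  -6b^3 - 90b^2 + 432b + 1944 = (-(3/143)b - 54/143)(286b^2 - 858b - 5148) + (0)
Last nonzero remainder: 286b^2 - 858b - 5148. Dividing through by 286 gives the monic gcd b^2 - 3b - 18.
Then lcm(f, g) = f·g / gcd(f, g); expanding and making the result monic gives the answer.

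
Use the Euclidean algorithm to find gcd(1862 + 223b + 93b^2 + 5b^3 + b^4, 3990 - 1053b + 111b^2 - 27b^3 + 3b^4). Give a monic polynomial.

38 + 3b + b^2

By polynomial division,
  b^4 + 5b^3 + 93b^2 + 223b + 1862 = (1/3)(3b^4 - 27b^3 + 111b^2 - 1053b + 3990) + (14b^3 + 56b^2 + 574b + 532)
  3b^4 - 27b^3 + 111b^2 - 1053b + 3990 = ((3/14)b - 39/14)(14b^3 + 56b^2 + 574b + 532) + (144b^2 + 432b + 5472)
  14b^3 + 56b^2 + 574b + 532 = ((7/72)b + 7/72)(144b^2 + 432b + 5472) + (0)
Last nonzero remainder: 144b^2 + 432b + 5472. Dividing through by 144 gives the monic gcd b^2 + 3b + 38.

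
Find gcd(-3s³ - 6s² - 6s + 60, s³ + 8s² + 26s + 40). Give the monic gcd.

s² + 4s + 10

Repeated division with remainder:
  -3s³ - 6s² - 6s + 60 = (-3)(s³ + 8s² + 26s + 40) + (18s² + 72s + 180)
  s³ + 8s² + 26s + 40 = ((1/18)s + 2/9)(18s² + 72s + 180) + (0)
Last nonzero remainder: 18s² + 72s + 180. Dividing through by 18 gives the monic gcd s² + 4s + 10.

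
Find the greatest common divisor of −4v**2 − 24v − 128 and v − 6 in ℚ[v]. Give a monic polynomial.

Euclidean algorithm in ℚ[v]:
  −4v**2 − 24v − 128 = (−4v − 48)(v − 6) + (−416)
  v − 6 = (−(1/416)v + 3/208)(−416) + (0)
The last nonzero remainder is the constant −416, so the polynomials are coprime and gcd = 1.

1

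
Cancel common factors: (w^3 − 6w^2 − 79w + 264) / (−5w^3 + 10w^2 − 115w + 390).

By polynomial division,
  w^3 − 6w^2 − 79w + 264 = (−1/5)(−5w^3 + 10w^2 − 115w + 390) + (−4w^2 − 102w + 342)
  −5w^3 + 10w^2 − 115w + 390 = ((5/4)w − 275/8)(−4w^2 − 102w + 342) + (−(16195/4)w + 48585/4)
  −4w^2 − 102w + 342 = ((16/16195)w + 456/16195)(−(16195/4)w + 48585/4) + (0)
Last nonzero remainder: −(16195/4)w + 48585/4. Dividing through by −16195/4 gives the monic gcd w − 3.
Cancel w − 3 from numerator and denominator to get the reduced form.

(−w^2 + 3w + 88)/(5w^2 + 5w + 130)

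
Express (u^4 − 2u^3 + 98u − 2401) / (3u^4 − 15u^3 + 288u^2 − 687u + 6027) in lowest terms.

(u^2 − 49)/(3u^2 − 9u + 123)

By polynomial division,
  u^4 − 2u^3 + 98u − 2401 = (1/3)(3u^4 − 15u^3 + 288u^2 − 687u + 6027) + (3u^3 − 96u^2 + 327u − 4410)
  3u^4 − 15u^3 + 288u^2 − 687u + 6027 = (u + 27)(3u^3 − 96u^2 + 327u − 4410) + (2553u^2 − 5106u + 125097)
  3u^3 − 96u^2 + 327u − 4410 = ((1/851)u − 30/851)(2553u^2 − 5106u + 125097) + (0)
Last nonzero remainder: 2553u^2 − 5106u + 125097. Dividing through by 2553 gives the monic gcd u^2 − 2u + 49.
Cancel u^2 − 2u + 49 from numerator and denominator to get the reduced form.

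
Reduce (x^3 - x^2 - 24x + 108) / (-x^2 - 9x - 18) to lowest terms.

Euclidean algorithm in ℚ[x]:
  x^3 - x^2 - 24x + 108 = (-x + 10)(-x^2 - 9x - 18) + (48x + 288)
  -x^2 - 9x - 18 = (-(1/48)x - 1/16)(48x + 288) + (0)
Last nonzero remainder: 48x + 288. Dividing through by 48 gives the monic gcd x + 6.
Cancel x + 6 from numerator and denominator to get the reduced form.

(-x^2 + 7x - 18)/(x + 3)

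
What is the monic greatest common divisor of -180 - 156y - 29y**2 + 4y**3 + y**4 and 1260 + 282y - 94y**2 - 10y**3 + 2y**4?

-90 - 33y + 2y**2 + y**3

Euclidean algorithm in ℚ[y]:
  y**4 + 4y**3 - 29y**2 - 156y - 180 = (1/2)(2y**4 - 10y**3 - 94y**2 + 282y + 1260) + (9y**3 + 18y**2 - 297y - 810)
  2y**4 - 10y**3 - 94y**2 + 282y + 1260 = ((2/9)y - 14/9)(9y**3 + 18y**2 - 297y - 810) + (0)
Last nonzero remainder: 9y**3 + 18y**2 - 297y - 810. Dividing through by 9 gives the monic gcd y**3 + 2y**2 - 33y - 90.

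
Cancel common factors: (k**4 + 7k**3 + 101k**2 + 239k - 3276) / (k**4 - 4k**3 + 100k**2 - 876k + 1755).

(k**2 + 3k - 28)/(k**2 - 8k + 15)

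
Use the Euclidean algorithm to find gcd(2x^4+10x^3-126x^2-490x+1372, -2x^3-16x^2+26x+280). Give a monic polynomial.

x+7

Repeated division with remainder:
  2x^4+10x^3-126x^2-490x+1372 = (-x+3)(-2x^3-16x^2+26x+280) + (-52x^2-288x+532)
  -2x^3-16x^2+26x+280 = ((1/26)x+16/169)(-52x^2-288x+532) + ((5544/169)x+38808/169)
  -52x^2-288x+532 = (-(2197/1386)x+3211/1386)((5544/169)x+38808/169) + (0)
Last nonzero remainder: (5544/169)x+38808/169. Dividing through by 5544/169 gives the monic gcd x+7.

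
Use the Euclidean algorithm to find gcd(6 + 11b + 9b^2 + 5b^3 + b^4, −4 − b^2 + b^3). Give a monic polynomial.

Euclidean algorithm in ℚ[b]:
  b^4 + 5b^3 + 9b^2 + 11b + 6 = (b + 6)(b^3 − b^2 − 4) + (15b^2 + 15b + 30)
  b^3 − b^2 − 4 = ((1/15)b − 2/15)(15b^2 + 15b + 30) + (0)
Last nonzero remainder: 15b^2 + 15b + 30. Dividing through by 15 gives the monic gcd b^2 + b + 2.

2 + b + b^2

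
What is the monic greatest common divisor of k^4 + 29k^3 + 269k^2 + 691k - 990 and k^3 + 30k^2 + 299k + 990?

Apply the Euclidean algorithm:
  k^4 + 29k^3 + 269k^2 + 691k - 990 = (k - 1)(k^3 + 30k^2 + 299k + 990) + (0)
The last nonzero remainder k^3 + 30k^2 + 299k + 990 is already monic.

k^3 + 30k^2 + 299k + 990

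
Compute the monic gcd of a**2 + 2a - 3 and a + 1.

Apply the Euclidean algorithm:
  a**2 + 2a - 3 = (a + 1)(a + 1) + (-4)
  a + 1 = (-(1/4)a - 1/4)(-4) + (0)
The last nonzero remainder is the constant -4, so the polynomials are coprime and gcd = 1.

1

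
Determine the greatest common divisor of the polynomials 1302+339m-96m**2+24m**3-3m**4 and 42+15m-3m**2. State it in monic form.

-14-5m+m**2

By polynomial division,
  -3m**4+24m**3-96m**2+339m+1302 = (m**2-3m+31)(-3m**2+15m+42) + (0)
Last nonzero remainder: -3m**2+15m+42. Dividing through by -3 gives the monic gcd m**2-5m-14.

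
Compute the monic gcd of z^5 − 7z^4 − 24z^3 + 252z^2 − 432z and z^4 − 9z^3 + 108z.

z^2 − 6z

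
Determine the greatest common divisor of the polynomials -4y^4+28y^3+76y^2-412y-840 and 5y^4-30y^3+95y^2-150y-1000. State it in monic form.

y^2-3y-10

By polynomial division,
  -4y^4+28y^3+76y^2-412y-840 = (-4/5)(5y^4-30y^3+95y^2-150y-1000) + (4y^3+152y^2-532y-1640)
  5y^4-30y^3+95y^2-150y-1000 = ((5/4)y-55)(4y^3+152y^2-532y-1640) + (9120y^2-27360y-91200)
  4y^3+152y^2-532y-1640 = ((1/2280)y+41/2280)(9120y^2-27360y-91200) + (0)
Last nonzero remainder: 9120y^2-27360y-91200. Dividing through by 9120 gives the monic gcd y^2-3y-10.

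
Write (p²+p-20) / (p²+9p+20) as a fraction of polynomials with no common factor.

By polynomial division,
  p²+p-20 = (p²+9p+20) + (-8p-40)
  p²+9p+20 = (-(1/8)p-1/2)(-8p-40) + (0)
Last nonzero remainder: -8p-40. Dividing through by -8 gives the monic gcd p+5.
Cancel p+5 from numerator and denominator to get the reduced form.

(p-4)/(p+4)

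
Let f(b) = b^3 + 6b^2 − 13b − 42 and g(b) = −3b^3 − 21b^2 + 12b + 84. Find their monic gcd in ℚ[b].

b^2 + 9b + 14

Repeated division with remainder:
  b^3 + 6b^2 − 13b − 42 = (−1/3)(−3b^3 − 21b^2 + 12b + 84) + (−b^2 − 9b − 14)
  −3b^3 − 21b^2 + 12b + 84 = (3b − 6)(−b^2 − 9b − 14) + (0)
Last nonzero remainder: −b^2 − 9b − 14. Dividing through by −1 gives the monic gcd b^2 + 9b + 14.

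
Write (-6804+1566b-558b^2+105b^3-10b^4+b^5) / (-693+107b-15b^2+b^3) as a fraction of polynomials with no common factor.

(-108+18b-6b^2+b^3)/(-11+b)

By polynomial division,
  b^5-10b^4+105b^3-558b^2+1566b-6804 = (b^2+5b+73)(b^3-15b^2+107b-693) + (695b^2-2780b+43785)
  b^3-15b^2+107b-693 = ((1/695)b-11/695)(695b^2-2780b+43785) + (0)
Last nonzero remainder: 695b^2-2780b+43785. Dividing through by 695 gives the monic gcd b^2-4b+63.
Cancel b^2-4b+63 from numerator and denominator to get the reduced form.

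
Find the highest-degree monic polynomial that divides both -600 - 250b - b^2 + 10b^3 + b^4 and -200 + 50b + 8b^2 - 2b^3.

-25 + b^2

Apply the Euclidean algorithm:
  b^4 + 10b^3 - b^2 - 250b - 600 = (-(1/2)b - 7)(-2b^3 + 8b^2 + 50b - 200) + (80b^2 - 2000)
  -2b^3 + 8b^2 + 50b - 200 = (-(1/40)b + 1/10)(80b^2 - 2000) + (0)
Last nonzero remainder: 80b^2 - 2000. Dividing through by 80 gives the monic gcd b^2 - 25.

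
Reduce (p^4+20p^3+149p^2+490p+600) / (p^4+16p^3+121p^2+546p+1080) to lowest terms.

(p^2+9p+20)/(p^2+5p+36)

By polynomial division,
  p^4+20p^3+149p^2+490p+600 = (p^4+16p^3+121p^2+546p+1080) + (4p^3+28p^2-56p-480)
  p^4+16p^3+121p^2+546p+1080 = ((1/4)p+9/4)(4p^3+28p^2-56p-480) + (72p^2+792p+2160)
  4p^3+28p^2-56p-480 = ((1/18)p-2/9)(72p^2+792p+2160) + (0)
Last nonzero remainder: 72p^2+792p+2160. Dividing through by 72 gives the monic gcd p^2+11p+30.
Cancel p^2+11p+30 from numerator and denominator to get the reduced form.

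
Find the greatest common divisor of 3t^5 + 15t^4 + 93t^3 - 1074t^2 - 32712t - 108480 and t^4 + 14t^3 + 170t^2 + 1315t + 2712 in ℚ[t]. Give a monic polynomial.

t^3 + 11t^2 + 137t + 904

Euclidean algorithm in ℚ[t]:
  3t^5 + 15t^4 + 93t^3 - 1074t^2 - 32712t - 108480 = (3t - 27)(t^4 + 14t^3 + 170t^2 + 1315t + 2712) + (-39t^3 - 429t^2 - 5343t - 35256)
  t^4 + 14t^3 + 170t^2 + 1315t + 2712 = (-(1/39)t - 1/13)(-39t^3 - 429t^2 - 5343t - 35256) + (0)
Last nonzero remainder: -39t^3 - 429t^2 - 5343t - 35256. Dividing through by -39 gives the monic gcd t^3 + 11t^2 + 137t + 904.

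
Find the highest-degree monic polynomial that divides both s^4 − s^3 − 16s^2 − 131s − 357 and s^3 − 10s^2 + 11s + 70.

Euclidean algorithm in ℚ[s]:
  s^4 − s^3 − 16s^2 − 131s − 357 = (s + 9)(s^3 − 10s^2 + 11s + 70) + (63s^2 − 300s − 987)
  s^3 − 10s^2 + 11s + 70 = ((1/63)s − 110/1323)(63s^2 − 300s − 987) + ((760/441)s − 760/63)
  63s^2 − 300s − 987 = ((27783/760)s + 62181/760)((760/441)s − 760/63) + (0)
Last nonzero remainder: (760/441)s − 760/63. Dividing through by 760/441 gives the monic gcd s − 7.

s − 7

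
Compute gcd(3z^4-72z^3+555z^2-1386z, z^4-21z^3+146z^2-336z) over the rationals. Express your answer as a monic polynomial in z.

z^3-13z^2+42z

Repeated division with remainder:
  3z^4-72z^3+555z^2-1386z = (3)(z^4-21z^3+146z^2-336z) + (-9z^3+117z^2-378z)
  z^4-21z^3+146z^2-336z = (-(1/9)z+8/9)(-9z^3+117z^2-378z) + (0)
Last nonzero remainder: -9z^3+117z^2-378z. Dividing through by -9 gives the monic gcd z^3-13z^2+42z.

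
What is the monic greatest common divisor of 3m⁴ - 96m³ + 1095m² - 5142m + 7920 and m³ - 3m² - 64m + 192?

m² - 11m + 24

Repeated division with remainder:
  3m⁴ - 96m³ + 1095m² - 5142m + 7920 = (3m - 87)(m³ - 3m² - 64m + 192) + (1026m² - 11286m + 24624)
  m³ - 3m² - 64m + 192 = ((1/1026)m + 4/513)(1026m² - 11286m + 24624) + (0)
Last nonzero remainder: 1026m² - 11286m + 24624. Dividing through by 1026 gives the monic gcd m² - 11m + 24.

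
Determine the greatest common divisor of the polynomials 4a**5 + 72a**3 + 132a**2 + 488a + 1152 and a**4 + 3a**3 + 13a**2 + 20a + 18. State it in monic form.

a**2 + a + 9

By polynomial division,
  4a**5 + 72a**3 + 132a**2 + 488a + 1152 = (4a - 12)(a**4 + 3a**3 + 13a**2 + 20a + 18) + (56a**3 + 208a**2 + 656a + 1368)
  a**4 + 3a**3 + 13a**2 + 20a + 18 = ((1/56)a - 5/392)(56a**3 + 208a**2 + 656a + 1368) + ((193/49)a**2 + (193/49)a + 1737/49)
  56a**3 + 208a**2 + 656a + 1368 = ((2744/193)a + 7448/193)((193/49)a**2 + (193/49)a + 1737/49) + (0)
Last nonzero remainder: (193/49)a**2 + (193/49)a + 1737/49. Dividing through by 193/49 gives the monic gcd a**2 + a + 9.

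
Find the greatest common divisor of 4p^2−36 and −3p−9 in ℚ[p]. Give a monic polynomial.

Repeated division with remainder:
  4p^2−36 = (−(4/3)p+4)(−3p−9) + (0)
Last nonzero remainder: −3p−9. Dividing through by −3 gives the monic gcd p+3.

p+3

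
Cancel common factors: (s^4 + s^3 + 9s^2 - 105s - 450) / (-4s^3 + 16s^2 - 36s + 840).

(-s^2 + 2s + 15)/(4s - 28)

Euclidean algorithm in ℚ[s]:
  s^4 + s^3 + 9s^2 - 105s - 450 = (-(1/4)s - 5/4)(-4s^3 + 16s^2 - 36s + 840) + (20s^2 + 60s + 600)
  -4s^3 + 16s^2 - 36s + 840 = (-(1/5)s + 7/5)(20s^2 + 60s + 600) + (0)
Last nonzero remainder: 20s^2 + 60s + 600. Dividing through by 20 gives the monic gcd s^2 + 3s + 30.
Cancel s^2 + 3s + 30 from numerator and denominator to get the reduced form.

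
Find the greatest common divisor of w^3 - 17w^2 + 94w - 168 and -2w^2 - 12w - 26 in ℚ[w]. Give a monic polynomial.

1

By polynomial division,
  w^3 - 17w^2 + 94w - 168 = (-(1/2)w + 23/2)(-2w^2 - 12w - 26) + (219w + 131)
  -2w^2 - 12w - 26 = (-(2/219)w - 2366/47961)(219w + 131) + (-937040/47961)
  219w + 131 = (-(10503459/937040)w - 6282891/937040)(-937040/47961) + (0)
The last nonzero remainder is the constant -937040/47961, so the polynomials are coprime and gcd = 1.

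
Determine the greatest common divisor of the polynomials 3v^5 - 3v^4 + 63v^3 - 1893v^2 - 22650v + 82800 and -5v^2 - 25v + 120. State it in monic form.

v^2 + 5v - 24

By polynomial division,
  3v^5 - 3v^4 + 63v^3 - 1893v^2 - 22650v + 82800 = (-(3/5)v^3 + (18/5)v^2 - 45v + 690)(-5v^2 - 25v + 120) + (0)
Last nonzero remainder: -5v^2 - 25v + 120. Dividing through by -5 gives the monic gcd v^2 + 5v - 24.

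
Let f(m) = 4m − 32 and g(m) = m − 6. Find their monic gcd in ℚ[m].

1

By polynomial division,
  4m − 32 = (4)(m − 6) + (−8)
  m − 6 = (−(1/8)m + 3/4)(−8) + (0)
The last nonzero remainder is the constant −8, so the polynomials are coprime and gcd = 1.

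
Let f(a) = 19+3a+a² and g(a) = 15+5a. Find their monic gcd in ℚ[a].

1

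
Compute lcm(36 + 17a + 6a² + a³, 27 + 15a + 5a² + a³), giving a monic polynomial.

Repeated division with remainder:
  a³ + 6a² + 17a + 36 = (a³ + 5a² + 15a + 27) + (a² + 2a + 9)
  a³ + 5a² + 15a + 27 = (a + 3)(a² + 2a + 9) + (0)
The last nonzero remainder a² + 2a + 9 is already monic.
Then lcm(f, g) = f·g / gcd(f, g); expanding and making the result monic gives the answer.

108 + 87a + 35a² + 9a³ + a⁴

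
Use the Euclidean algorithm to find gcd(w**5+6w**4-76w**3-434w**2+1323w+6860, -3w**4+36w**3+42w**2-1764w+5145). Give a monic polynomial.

w**3-5w**2-49w+245

Euclidean algorithm in ℚ[w]:
  w**5+6w**4-76w**3-434w**2+1323w+6860 = (-(1/3)w-6)(-3w**4+36w**3+42w**2-1764w+5145) + (154w**3-770w**2-7546w+37730)
  -3w**4+36w**3+42w**2-1764w+5145 = (-(3/154)w+3/22)(154w**3-770w**2-7546w+37730) + (0)
Last nonzero remainder: 154w**3-770w**2-7546w+37730. Dividing through by 154 gives the monic gcd w**3-5w**2-49w+245.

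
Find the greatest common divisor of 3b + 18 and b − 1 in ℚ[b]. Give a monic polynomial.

Apply the Euclidean algorithm:
  3b + 18 = (3)(b − 1) + (21)
  b − 1 = ((1/21)b − 1/21)(21) + (0)
The last nonzero remainder is the constant 21, so the polynomials are coprime and gcd = 1.

1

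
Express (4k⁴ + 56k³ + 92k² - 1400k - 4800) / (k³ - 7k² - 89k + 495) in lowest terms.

(4k³ + 76k² + 472k + 960)/(k² - 2k - 99)

Euclidean algorithm in ℚ[k]:
  4k⁴ + 56k³ + 92k² - 1400k - 4800 = (4k + 84)(k³ - 7k² - 89k + 495) + (1036k² + 4096k - 46380)
  k³ - 7k² - 89k + 495 = ((1/1036)k - 2837/268324)(1036k² + 4096k - 46380) + (-(62016/67081)k + 310080/67081)
  1036k² + 4096k - 46380 = (-(17373979/15504)k - 51853613/5168)(-(62016/67081)k + 310080/67081) + (0)
Last nonzero remainder: -(62016/67081)k + 310080/67081. Dividing through by -62016/67081 gives the monic gcd k - 5.
Cancel k - 5 from numerator and denominator to get the reduced form.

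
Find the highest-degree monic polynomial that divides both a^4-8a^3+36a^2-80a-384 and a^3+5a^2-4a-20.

a+2

Euclidean algorithm in ℚ[a]:
  a^4-8a^3+36a^2-80a-384 = (a-13)(a^3+5a^2-4a-20) + (105a^2-112a-644)
  a^3+5a^2-4a-20 = ((1/105)a+13/225)(105a^2-112a-644) + ((1936/225)a+3872/225)
  105a^2-112a-644 = ((23625/1936)a-36225/968)((1936/225)a+3872/225) + (0)
Last nonzero remainder: (1936/225)a+3872/225. Dividing through by 1936/225 gives the monic gcd a+2.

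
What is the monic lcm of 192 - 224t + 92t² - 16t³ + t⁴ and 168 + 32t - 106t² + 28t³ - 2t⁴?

Repeated division with remainder:
  t⁴ - 16t³ + 92t² - 224t + 192 = (-1/2)(-2t⁴ + 28t³ - 106t² + 32t + 168) + (-2t³ + 39t² - 208t + 276)
  -2t⁴ + 28t³ - 106t² + 32t + 168 = (t + 11/2)(-2t³ + 39t² - 208t + 276) + (-(225/2)t² + 900t - 1350)
  -2t³ + 39t² - 208t + 276 = ((4/225)t - 46/225)(-(225/2)t² + 900t - 1350) + (0)
Last nonzero remainder: -(225/2)t² + 900t - 1350. Dividing through by -225/2 gives the monic gcd t² - 8t + 12.
Then lcm(f, g) = f·g / gcd(f, g); expanding and making the result monic gives the answer.

-1344 + 416t + 892t² - 664t³ + 181t⁴ - 22t⁵ + t⁶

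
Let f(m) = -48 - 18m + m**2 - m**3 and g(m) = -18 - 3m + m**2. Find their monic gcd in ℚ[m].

Repeated division with remainder:
  -m**3 + m**2 - 18m - 48 = (-m - 2)(m**2 - 3m - 18) + (-42m - 84)
  m**2 - 3m - 18 = (-(1/42)m + 5/42)(-42m - 84) + (-8)
  -42m - 84 = ((21/4)m + 21/2)(-8) + (0)
The last nonzero remainder is the constant -8, so the polynomials are coprime and gcd = 1.

1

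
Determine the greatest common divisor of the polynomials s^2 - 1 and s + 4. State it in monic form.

1

By polynomial division,
  s^2 - 1 = (s - 4)(s + 4) + (15)
  s + 4 = ((1/15)s + 4/15)(15) + (0)
The last nonzero remainder is the constant 15, so the polynomials are coprime and gcd = 1.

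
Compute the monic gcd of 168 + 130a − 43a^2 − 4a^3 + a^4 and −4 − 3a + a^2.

Repeated division with remainder:
  a^4 − 4a^3 − 43a^2 + 130a + 168 = (a^2 − a − 42)(a^2 − 3a − 4) + (0)
The last nonzero remainder a^2 − 3a − 4 is already monic.

−4 − 3a + a^2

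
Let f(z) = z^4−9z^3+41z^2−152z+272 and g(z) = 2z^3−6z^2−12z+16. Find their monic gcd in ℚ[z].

z−4

By polynomial division,
  z^4−9z^3+41z^2−152z+272 = ((1/2)z−3)(2z^3−6z^2−12z+16) + (29z^2−196z+320)
  2z^3−6z^2−12z+16 = ((2/29)z+218/841)(29z^2−196z+320) + ((14076/841)z−56304/841)
  29z^2−196z+320 = ((24389/14076)z−16820/3519)((14076/841)z−56304/841) + (0)
Last nonzero remainder: (14076/841)z−56304/841. Dividing through by 14076/841 gives the monic gcd z−4.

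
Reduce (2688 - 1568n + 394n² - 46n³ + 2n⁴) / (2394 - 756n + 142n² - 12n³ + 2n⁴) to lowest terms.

(64 - 16n + n²)/(57 + n + n²)

Repeated division with remainder:
  2n⁴ - 46n³ + 394n² - 1568n + 2688 = (2n⁴ - 12n³ + 142n² - 756n + 2394) + (-34n³ + 252n² - 812n + 294)
  2n⁴ - 12n³ + 142n² - 756n + 2394 = (-(1/17)n - 24/289)(-34n³ + 252n² - 812n + 294) + ((33282/289)n² - (232974/289)n + 698922/289)
  -34n³ + 252n² - 812n + 294 = (-(4913/16641)n + 2023/16641)((33282/289)n² - (232974/289)n + 698922/289) + (0)
Last nonzero remainder: (33282/289)n² - (232974/289)n + 698922/289. Dividing through by 33282/289 gives the monic gcd n² - 7n + 21.
Cancel n² - 7n + 21 from numerator and denominator to get the reduced form.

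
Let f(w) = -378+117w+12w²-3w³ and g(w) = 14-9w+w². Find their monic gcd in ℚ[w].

Repeated division with remainder:
  -3w³+12w²+117w-378 = (-3w-15)(w²-9w+14) + (24w-168)
  w²-9w+14 = ((1/24)w-1/12)(24w-168) + (0)
Last nonzero remainder: 24w-168. Dividing through by 24 gives the monic gcd w-7.

-7+w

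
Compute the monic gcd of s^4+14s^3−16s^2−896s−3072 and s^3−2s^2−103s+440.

Euclidean algorithm in ℚ[s]:
  s^4+14s^3−16s^2−896s−3072 = (s+16)(s^3−2s^2−103s+440) + (119s^2+312s−10112)
  s^3−2s^2−103s+440 = ((1/119)s−550/14161)(119s^2+312s−10112) + (−(83655/14161)s+669240/14161)
  119s^2+312s−10112 = (−(1685159/83655)s−17899504/83655)(−(83655/14161)s+669240/14161) + (0)
Last nonzero remainder: −(83655/14161)s+669240/14161. Dividing through by −83655/14161 gives the monic gcd s−8.

s−8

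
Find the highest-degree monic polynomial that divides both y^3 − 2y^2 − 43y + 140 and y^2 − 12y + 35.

y − 5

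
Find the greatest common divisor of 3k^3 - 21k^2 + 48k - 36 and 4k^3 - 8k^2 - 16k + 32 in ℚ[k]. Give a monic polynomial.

k^2 - 4k + 4

By polynomial division,
  3k^3 - 21k^2 + 48k - 36 = (3/4)(4k^3 - 8k^2 - 16k + 32) + (-15k^2 + 60k - 60)
  4k^3 - 8k^2 - 16k + 32 = (-(4/15)k - 8/15)(-15k^2 + 60k - 60) + (0)
Last nonzero remainder: -15k^2 + 60k - 60. Dividing through by -15 gives the monic gcd k^2 - 4k + 4.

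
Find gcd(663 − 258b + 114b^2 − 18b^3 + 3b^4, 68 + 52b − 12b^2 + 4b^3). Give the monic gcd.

17 − 4b + b^2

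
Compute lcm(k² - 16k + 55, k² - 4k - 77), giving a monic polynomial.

Repeated division with remainder:
  k² - 16k + 55 = (k² - 4k - 77) + (-12k + 132)
  k² - 4k - 77 = (-(1/12)k - 7/12)(-12k + 132) + (0)
Last nonzero remainder: -12k + 132. Dividing through by -12 gives the monic gcd k - 11.
Then lcm(f, g) = f·g / gcd(f, g); expanding and making the result monic gives the answer.

k³ - 9k² - 57k + 385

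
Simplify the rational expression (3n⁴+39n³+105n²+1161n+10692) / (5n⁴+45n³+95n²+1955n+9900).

(3n+27)/(5n+25)

Apply the Euclidean algorithm:
  3n⁴+39n³+105n²+1161n+10692 = (3/5)(5n⁴+45n³+95n²+1955n+9900) + (12n³+48n²-12n+4752)
  5n⁴+45n³+95n²+1955n+9900 = ((5/12)n+25/12)(12n³+48n²-12n+4752) + (0)
Last nonzero remainder: 12n³+48n²-12n+4752. Dividing through by 12 gives the monic gcd n³+4n²-n+396.
Cancel n³+4n²-n+396 from numerator and denominator to get the reduced form.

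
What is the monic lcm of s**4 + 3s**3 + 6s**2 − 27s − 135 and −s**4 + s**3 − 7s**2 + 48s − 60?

s**6 − s**5 − 2s**4 − 39s**3 − 3s**2 + 432s − 540

Euclidean algorithm in ℚ[s]:
  s**4 + 3s**3 + 6s**2 − 27s − 135 = (−1)(−s**4 + s**3 − 7s**2 + 48s − 60) + (4s**3 − s**2 + 21s − 195)
  −s**4 + s**3 − 7s**2 + 48s − 60 = (−(1/4)s + 3/16)(4s**3 − s**2 + 21s − 195) + (−(25/16)s**2 − (75/16)s − 375/16)
  4s**3 − s**2 + 21s − 195 = (−(64/25)s + 208/25)(−(25/16)s**2 − (75/16)s − 375/16) + (0)
Last nonzero remainder: −(25/16)s**2 − (75/16)s − 375/16. Dividing through by −25/16 gives the monic gcd s**2 + 3s + 15.
Then lcm(f, g) = f·g / gcd(f, g); expanding and making the result monic gives the answer.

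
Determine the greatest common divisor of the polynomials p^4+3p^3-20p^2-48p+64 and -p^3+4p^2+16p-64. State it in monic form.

p^2-16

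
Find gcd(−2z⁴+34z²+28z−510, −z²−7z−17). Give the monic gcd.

Euclidean algorithm in ℚ[z]:
  −2z⁴+34z²+28z−510 = (2z²−14z+30)(−z²−7z−17) + (0)
Last nonzero remainder: −z²−7z−17. Dividing through by −1 gives the monic gcd z²+7z+17.

z²+7z+17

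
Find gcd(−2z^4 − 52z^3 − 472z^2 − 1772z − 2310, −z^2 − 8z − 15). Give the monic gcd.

z^2 + 8z + 15

Apply the Euclidean algorithm:
  −2z^4 − 52z^3 − 472z^2 − 1772z − 2310 = (2z^2 + 36z + 154)(−z^2 − 8z − 15) + (0)
Last nonzero remainder: −z^2 − 8z − 15. Dividing through by −1 gives the monic gcd z^2 + 8z + 15.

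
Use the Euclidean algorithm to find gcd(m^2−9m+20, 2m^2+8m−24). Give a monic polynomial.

1

Repeated division with remainder:
  m^2−9m+20 = (1/2)(2m^2+8m−24) + (−13m+32)
  2m^2+8m−24 = (−(2/13)m−168/169)(−13m+32) + (1320/169)
  −13m+32 = (−(2197/1320)m+676/165)(1320/169) + (0)
The last nonzero remainder is the constant 1320/169, so the polynomials are coprime and gcd = 1.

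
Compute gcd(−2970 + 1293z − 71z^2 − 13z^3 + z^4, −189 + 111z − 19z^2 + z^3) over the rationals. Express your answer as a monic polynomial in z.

27 − 12z + z^2

Apply the Euclidean algorithm:
  z^4 − 13z^3 − 71z^2 + 1293z − 2970 = (z + 6)(z^3 − 19z^2 + 111z − 189) + (−68z^2 + 816z − 1836)
  z^3 − 19z^2 + 111z − 189 = (−(1/68)z + 7/68)(−68z^2 + 816z − 1836) + (0)
Last nonzero remainder: −68z^2 + 816z − 1836. Dividing through by −68 gives the monic gcd z^2 − 12z + 27.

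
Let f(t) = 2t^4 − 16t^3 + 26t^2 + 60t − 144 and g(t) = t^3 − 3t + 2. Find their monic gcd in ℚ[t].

By polynomial division,
  2t^4 − 16t^3 + 26t^2 + 60t − 144 = (2t − 16)(t^3 − 3t + 2) + (32t^2 + 8t − 112)
  t^3 − 3t + 2 = ((1/32)t − 1/128)(32t^2 + 8t − 112) + ((9/16)t + 9/8)
  32t^2 + 8t − 112 = ((512/9)t − 896/9)((9/16)t + 9/8) + (0)
Last nonzero remainder: (9/16)t + 9/8. Dividing through by 9/16 gives the monic gcd t + 2.

t + 2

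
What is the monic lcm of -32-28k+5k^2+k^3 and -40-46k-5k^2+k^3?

By polynomial division,
  k^3+5k^2-28k-32 = (k^3-5k^2-46k-40) + (10k^2+18k+8)
  k^3-5k^2-46k-40 = ((1/10)k-17/25)(10k^2+18k+8) + (-(864/25)k-864/25)
  10k^2+18k+8 = (-(125/432)k-25/108)(-(864/25)k-864/25) + (0)
Last nonzero remainder: -(864/25)k-864/25. Dividing through by -864/25 gives the monic gcd k+1.
Then lcm(f, g) = f·g / gcd(f, g); expanding and making the result monic gives the answer.

1280+1312k-64k^2-98k^3-k^4+k^5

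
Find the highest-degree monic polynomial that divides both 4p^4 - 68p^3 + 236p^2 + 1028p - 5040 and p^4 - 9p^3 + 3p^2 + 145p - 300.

Euclidean algorithm in ℚ[p]:
  4p^4 - 68p^3 + 236p^2 + 1028p - 5040 = (4)(p^4 - 9p^3 + 3p^2 + 145p - 300) + (-32p^3 + 224p^2 + 448p - 3840)
  p^4 - 9p^3 + 3p^2 + 145p - 300 = (-(1/32)p + 1/16)(-32p^3 + 224p^2 + 448p - 3840) + (3p^2 - 3p - 60)
  -32p^3 + 224p^2 + 448p - 3840 = (-(32/3)p + 64)(3p^2 - 3p - 60) + (0)
Last nonzero remainder: 3p^2 - 3p - 60. Dividing through by 3 gives the monic gcd p^2 - p - 20.

p^2 - p - 20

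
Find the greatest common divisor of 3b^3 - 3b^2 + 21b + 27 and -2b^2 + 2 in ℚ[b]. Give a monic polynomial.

Apply the Euclidean algorithm:
  3b^3 - 3b^2 + 21b + 27 = (-(3/2)b + 3/2)(-2b^2 + 2) + (24b + 24)
  -2b^2 + 2 = (-(1/12)b + 1/12)(24b + 24) + (0)
Last nonzero remainder: 24b + 24. Dividing through by 24 gives the monic gcd b + 1.

b + 1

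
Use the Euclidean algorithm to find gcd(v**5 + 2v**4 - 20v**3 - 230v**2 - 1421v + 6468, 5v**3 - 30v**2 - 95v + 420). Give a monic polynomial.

v**2 - 10v + 21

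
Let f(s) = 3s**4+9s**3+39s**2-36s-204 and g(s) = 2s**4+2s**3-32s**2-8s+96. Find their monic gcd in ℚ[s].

Repeated division with remainder:
  3s**4+9s**3+39s**2-36s-204 = (3/2)(2s**4+2s**3-32s**2-8s+96) + (6s**3+87s**2-24s-348)
  2s**4+2s**3-32s**2-8s+96 = ((1/3)s-9/2)(6s**3+87s**2-24s-348) + ((735/2)s**2-1470)
  6s**3+87s**2-24s-348 = ((4/245)s+58/245)((735/2)s**2-1470) + (0)
Last nonzero remainder: (735/2)s**2-1470. Dividing through by 735/2 gives the monic gcd s**2-4.

s**2-4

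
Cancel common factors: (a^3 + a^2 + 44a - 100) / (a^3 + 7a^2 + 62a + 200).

(a - 2)/(a + 4)

Apply the Euclidean algorithm:
  a^3 + a^2 + 44a - 100 = (a^3 + 7a^2 + 62a + 200) + (-6a^2 - 18a - 300)
  a^3 + 7a^2 + 62a + 200 = (-(1/6)a - 2/3)(-6a^2 - 18a - 300) + (0)
Last nonzero remainder: -6a^2 - 18a - 300. Dividing through by -6 gives the monic gcd a^2 + 3a + 50.
Cancel a^2 + 3a + 50 from numerator and denominator to get the reduced form.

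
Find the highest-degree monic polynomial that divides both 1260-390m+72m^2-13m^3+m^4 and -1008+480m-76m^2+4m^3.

Repeated division with remainder:
  m^4-13m^3+72m^2-390m+1260 = ((1/4)m+3/2)(4m^3-76m^2+480m-1008) + (66m^2-858m+2772)
  4m^3-76m^2+480m-1008 = ((2/33)m-4/11)(66m^2-858m+2772) + (0)
Last nonzero remainder: 66m^2-858m+2772. Dividing through by 66 gives the monic gcd m^2-13m+42.

42-13m+m^2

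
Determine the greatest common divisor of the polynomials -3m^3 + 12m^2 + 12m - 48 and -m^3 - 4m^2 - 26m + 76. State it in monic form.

Euclidean algorithm in ℚ[m]:
  -3m^3 + 12m^2 + 12m - 48 = (3)(-m^3 - 4m^2 - 26m + 76) + (24m^2 + 90m - 276)
  -m^3 - 4m^2 - 26m + 76 = (-(1/24)m - 1/96)(24m^2 + 90m - 276) + (-(585/16)m + 585/8)
  24m^2 + 90m - 276 = (-(128/195)m - 736/195)(-(585/16)m + 585/8) + (0)
Last nonzero remainder: -(585/16)m + 585/8. Dividing through by -585/16 gives the monic gcd m - 2.

m - 2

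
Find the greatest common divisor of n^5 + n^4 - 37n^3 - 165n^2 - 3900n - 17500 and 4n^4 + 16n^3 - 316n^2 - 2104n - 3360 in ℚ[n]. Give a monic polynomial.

n^2 - 3n - 70

Euclidean algorithm in ℚ[n]:
  n^5 + n^4 - 37n^3 - 165n^2 - 3900n - 17500 = ((1/4)n - 3/4)(4n^4 + 16n^3 - 316n^2 - 2104n - 3360) + (54n^3 + 124n^2 - 4638n - 20020)
  4n^4 + 16n^3 - 316n^2 - 2104n - 3360 = ((2/27)n + 92/729)(54n^3 + 124n^2 - 4638n - 20020) + ((8680/729)n^2 - (8680/243)n - 607600/729)
  54n^3 + 124n^2 - 4638n - 20020 = ((19683/4340)n + 104247/4340)((8680/729)n^2 - (8680/243)n - 607600/729) + (0)
Last nonzero remainder: (8680/729)n^2 - (8680/243)n - 607600/729. Dividing through by 8680/729 gives the monic gcd n^2 - 3n - 70.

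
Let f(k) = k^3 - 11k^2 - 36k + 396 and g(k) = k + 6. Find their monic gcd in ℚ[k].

k + 6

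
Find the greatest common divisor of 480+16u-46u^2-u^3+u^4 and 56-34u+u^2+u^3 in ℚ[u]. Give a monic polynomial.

-4+u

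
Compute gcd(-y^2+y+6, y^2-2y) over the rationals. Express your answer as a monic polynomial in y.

1

By polynomial division,
  -y^2+y+6 = (-1)(y^2-2y) + (-y+6)
  y^2-2y = (-y-4)(-y+6) + (24)
  -y+6 = (-(1/24)y+1/4)(24) + (0)
The last nonzero remainder is the constant 24, so the polynomials are coprime and gcd = 1.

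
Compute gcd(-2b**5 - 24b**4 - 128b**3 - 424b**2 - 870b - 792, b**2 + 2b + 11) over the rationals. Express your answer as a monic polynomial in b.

b**2 + 2b + 11

Repeated division with remainder:
  -2b**5 - 24b**4 - 128b**3 - 424b**2 - 870b - 792 = (-2b**3 - 20b**2 - 66b - 72)(b**2 + 2b + 11) + (0)
The last nonzero remainder b**2 + 2b + 11 is already monic.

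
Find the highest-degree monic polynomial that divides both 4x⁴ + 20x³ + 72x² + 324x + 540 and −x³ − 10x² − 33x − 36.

x² + 6x + 9

By polynomial division,
  4x⁴ + 20x³ + 72x² + 324x + 540 = (−4x + 20)(−x³ − 10x² − 33x − 36) + (140x² + 840x + 1260)
  −x³ − 10x² − 33x − 36 = (−(1/140)x − 1/35)(140x² + 840x + 1260) + (0)
Last nonzero remainder: 140x² + 840x + 1260. Dividing through by 140 gives the monic gcd x² + 6x + 9.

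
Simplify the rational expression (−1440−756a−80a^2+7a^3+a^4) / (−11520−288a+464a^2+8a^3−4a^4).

(−3−a)/(−24+4a)

Apply the Euclidean algorithm:
  a^4+7a^3−80a^2−756a−1440 = (−1/4)(−4a^4+8a^3+464a^2−288a−11520) + (9a^3+36a^2−828a−4320)
  −4a^4+8a^3+464a^2−288a−11520 = (−(4/9)a+8/3)(9a^3+36a^2−828a−4320) + (0)
Last nonzero remainder: 9a^3+36a^2−828a−4320. Dividing through by 9 gives the monic gcd a^3+4a^2−92a−480.
Cancel a^3+4a^2−92a−480 from numerator and denominator to get the reduced form.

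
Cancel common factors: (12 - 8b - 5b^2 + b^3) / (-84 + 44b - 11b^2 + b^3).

Apply the Euclidean algorithm:
  b^3 - 5b^2 - 8b + 12 = (b^3 - 11b^2 + 44b - 84) + (6b^2 - 52b + 96)
  b^3 - 11b^2 + 44b - 84 = ((1/6)b - 7/18)(6b^2 - 52b + 96) + ((70/9)b - 140/3)
  6b^2 - 52b + 96 = ((27/35)b - 72/35)((70/9)b - 140/3) + (0)
Last nonzero remainder: (70/9)b - 140/3. Dividing through by 70/9 gives the monic gcd b - 6.
Cancel b - 6 from numerator and denominator to get the reduced form.

(-2 + b + b^2)/(14 - 5b + b^2)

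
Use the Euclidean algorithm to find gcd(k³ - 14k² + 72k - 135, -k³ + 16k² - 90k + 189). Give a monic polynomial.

Euclidean algorithm in ℚ[k]:
  k³ - 14k² + 72k - 135 = (-1)(-k³ + 16k² - 90k + 189) + (2k² - 18k + 54)
  -k³ + 16k² - 90k + 189 = (-(1/2)k + 7/2)(2k² - 18k + 54) + (0)
Last nonzero remainder: 2k² - 18k + 54. Dividing through by 2 gives the monic gcd k² - 9k + 27.

k² - 9k + 27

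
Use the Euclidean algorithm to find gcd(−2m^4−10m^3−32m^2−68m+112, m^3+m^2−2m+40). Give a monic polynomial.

m+4

Euclidean algorithm in ℚ[m]:
  −2m^4−10m^3−32m^2−68m+112 = (−2m−8)(m^3+m^2−2m+40) + (−28m^2−4m+432)
  m^3+m^2−2m+40 = (−(1/28)m−3/98)(−28m^2−4m+432) + ((652/49)m+2608/49)
  −28m^2−4m+432 = (−(343/163)m+1323/163)((652/49)m+2608/49) + (0)
Last nonzero remainder: (652/49)m+2608/49. Dividing through by 652/49 gives the monic gcd m+4.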